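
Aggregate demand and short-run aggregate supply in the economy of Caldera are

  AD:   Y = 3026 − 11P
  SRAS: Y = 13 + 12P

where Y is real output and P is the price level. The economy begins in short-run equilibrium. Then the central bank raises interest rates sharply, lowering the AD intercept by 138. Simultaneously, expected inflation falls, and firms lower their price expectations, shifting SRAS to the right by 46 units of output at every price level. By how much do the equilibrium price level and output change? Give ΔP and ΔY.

ΔP = -8, ΔY = -50

After both shocks: AD is Y = 2888 − 11P and SRAS is Y = 59 + 12P.
Setting them equal: 2829 = 23P, so P = 123.
Y = 2888 − 11·123 = 1535.
Initially P = 131, Y = 1585, so ΔP = -8 and ΔY = -50.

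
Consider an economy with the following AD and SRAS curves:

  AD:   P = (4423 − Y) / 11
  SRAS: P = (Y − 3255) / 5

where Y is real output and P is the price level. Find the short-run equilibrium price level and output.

P = 73, Y = 3620

Rearrange AD to Y = 4423 − 11P.
Rearrange SRAS to Y = 3255 + 5P.
Set AD = SRAS: 4423 − 11P = 3255 + 5P, so 1168 = 16P and P = 73.
Then Y = 4423 − 11·73 = 3620.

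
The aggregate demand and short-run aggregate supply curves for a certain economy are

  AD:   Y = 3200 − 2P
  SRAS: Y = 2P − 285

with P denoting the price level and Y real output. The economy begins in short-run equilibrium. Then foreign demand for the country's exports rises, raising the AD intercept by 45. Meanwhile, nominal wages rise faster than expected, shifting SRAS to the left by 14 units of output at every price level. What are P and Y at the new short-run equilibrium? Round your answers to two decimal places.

P = 886.00, Y = 1473.00

After both shocks: AD is Y = 3245 − 2P and SRAS is Y = 2P − 299.
Setting them equal: 3544 = 4P, so P = 886.00.
Substituting into AD, Y = 1473.00.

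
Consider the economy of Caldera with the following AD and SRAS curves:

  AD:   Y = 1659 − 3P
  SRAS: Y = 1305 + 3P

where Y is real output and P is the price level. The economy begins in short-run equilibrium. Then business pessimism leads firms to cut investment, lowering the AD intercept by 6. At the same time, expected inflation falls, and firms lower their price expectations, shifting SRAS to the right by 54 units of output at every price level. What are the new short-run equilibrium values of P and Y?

P = 49, Y = 1506

After both shocks: AD is Y = 1653 − 3P and SRAS is Y = 1359 + 3P.
Setting them equal: 294 = 6P, so P = 49.
Y = 1653 − 3·49 = 1506.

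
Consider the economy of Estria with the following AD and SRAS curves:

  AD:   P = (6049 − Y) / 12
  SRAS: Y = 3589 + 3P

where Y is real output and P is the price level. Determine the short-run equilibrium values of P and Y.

P = 164, Y = 4081

Rearrange AD to Y = 6049 − 12P.
Set AD = SRAS: 6049 − 12P = 3589 + 3P, so 2460 = 15P and P = 164.
Then Y = 6049 − 12·164 = 4081.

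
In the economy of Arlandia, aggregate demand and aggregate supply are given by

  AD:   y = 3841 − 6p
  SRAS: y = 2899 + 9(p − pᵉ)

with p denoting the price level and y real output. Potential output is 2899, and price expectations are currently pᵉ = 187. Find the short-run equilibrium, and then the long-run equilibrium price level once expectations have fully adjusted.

Short run: with pᵉ = 187, SRAS is y = 1216 + 9p. Setting AD = SRAS gives 2625 = 15p, so p = 175 and y = 3841 − 6·175 = 2791.
Output 2791 is below potential 2899, so over time expected prices fall and SRAS shifts right until y returns to 2899.
Long run: y = 2899 on the AD curve gives 2899 = 3841 − 6p, so p = 157.

Short run: p = 175, y = 2791. Long run: p = 157.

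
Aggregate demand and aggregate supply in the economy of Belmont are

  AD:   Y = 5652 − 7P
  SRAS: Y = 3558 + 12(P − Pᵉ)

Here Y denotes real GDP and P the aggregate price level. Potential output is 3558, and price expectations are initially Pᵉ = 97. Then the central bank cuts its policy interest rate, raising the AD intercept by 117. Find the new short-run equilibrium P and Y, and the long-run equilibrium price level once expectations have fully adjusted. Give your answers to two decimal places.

AD shifts right: new AD is Y = 5769 − 7P. With Pᵉ = 97, SRAS is Y = 2394 + 12P.
Short run: 5769 − 7P = 2394 + 12P gives 3375 = 19P, so P = 177.63 and Y = 5769 − 7P = 4525.58.
Y = 4525.58 is above potential 3558; expectations adjust and SRAS shifts left until Y = 3558.
Long run: on the new AD curve, 3558 = 5769 − 7P gives P = 315.86.

Short run: P = 177.63, Y = 4525.58. Long run: P = 315.86.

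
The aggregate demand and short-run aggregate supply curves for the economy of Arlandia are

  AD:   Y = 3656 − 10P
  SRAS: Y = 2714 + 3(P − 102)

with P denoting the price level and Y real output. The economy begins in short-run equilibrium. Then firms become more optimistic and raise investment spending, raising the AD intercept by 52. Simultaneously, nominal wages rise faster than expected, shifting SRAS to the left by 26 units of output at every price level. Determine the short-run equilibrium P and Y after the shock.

After both shocks: AD is Y = 3708 − 10P and SRAS is Y = 2382 + 3P.
Setting them equal: 1326 = 13P, so P = 102.
Y = 3708 − 10·102 = 2688.

P = 102, Y = 2688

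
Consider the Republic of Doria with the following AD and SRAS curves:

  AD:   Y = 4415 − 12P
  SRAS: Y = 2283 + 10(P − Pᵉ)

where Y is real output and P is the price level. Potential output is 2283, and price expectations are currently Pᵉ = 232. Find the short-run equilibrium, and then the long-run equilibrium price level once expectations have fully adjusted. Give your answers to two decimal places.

Short run: with Pᵉ = 232, SRAS is Y = 10P − 37. Setting AD = SRAS gives 4452 = 22P, so P = 202.36 and Y = 4415 − 12P = 1986.64.
Output 1986.64 is below potential 2283, so over time expected prices fall and SRAS shifts right until Y returns to 2283.
Long run: Y = 2283 on the AD curve gives 2283 = 4415 − 12P, so P = 177.67.

Short run: P = 202.36, Y = 1986.64. Long run: P = 177.67.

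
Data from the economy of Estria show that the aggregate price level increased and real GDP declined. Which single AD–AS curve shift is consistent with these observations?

SRAS shifted left

P rose and Y fell. An AD shift moves P and Y in the same direction; an SRAS shift moves them in opposite directions.
Here P and Y moved in opposite directions, so the SRAS curve shifted.
Since Y fell, SRAS shifted left.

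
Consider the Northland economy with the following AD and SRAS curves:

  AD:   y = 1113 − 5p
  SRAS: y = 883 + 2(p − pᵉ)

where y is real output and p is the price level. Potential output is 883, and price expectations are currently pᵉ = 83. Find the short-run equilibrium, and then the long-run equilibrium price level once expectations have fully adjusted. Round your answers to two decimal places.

Short run: p = 56.57, y = 830.14. Long run: p = 46.00.

Short run: with pᵉ = 83, SRAS is y = 717 + 2p. Setting AD = SRAS gives 396 = 7p, so p = 56.57 and y = 1113 − 5p = 830.14.
Output 830.14 is below potential 883, so over time expected prices fall and SRAS shifts right until y returns to 883.
Long run: y = 883 on the AD curve gives 883 = 1113 − 5p, so p = 46.00.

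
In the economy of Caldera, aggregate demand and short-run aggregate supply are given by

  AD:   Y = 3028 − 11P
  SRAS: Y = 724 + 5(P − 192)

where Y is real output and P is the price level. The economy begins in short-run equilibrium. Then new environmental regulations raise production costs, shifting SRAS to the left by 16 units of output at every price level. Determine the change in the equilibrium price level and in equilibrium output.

This is a negative supply shock: SRAS shifts left.
New SRAS: Y = 5P − 252.
Set AD = SRAS: 3028 − 11P = 5P − 252, so 3280 = 16P and P = 205.
Y = 3028 − 11·205 = 773.
Initially P = 204, Y = 784, so ΔP = +1 and ΔY = -11.

ΔP = +1, ΔY = -11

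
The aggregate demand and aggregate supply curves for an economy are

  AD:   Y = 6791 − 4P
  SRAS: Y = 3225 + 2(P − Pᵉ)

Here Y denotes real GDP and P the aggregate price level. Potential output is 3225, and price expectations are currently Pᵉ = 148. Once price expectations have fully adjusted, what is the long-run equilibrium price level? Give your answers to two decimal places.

Short run: with Pᵉ = 148, SRAS is Y = 2929 + 2P. Setting AD = SRAS gives 3862 = 6P, so P = 643.67 and Y = 6791 − 4P = 4216.33.
Output 4216.33 is above potential 3225, so over time expected prices rise and SRAS shifts left until Y returns to 3225.
Long run: Y = 3225 on the AD curve gives 3225 = 6791 − 4P, so P = 891.50.

Long-run P = 891.50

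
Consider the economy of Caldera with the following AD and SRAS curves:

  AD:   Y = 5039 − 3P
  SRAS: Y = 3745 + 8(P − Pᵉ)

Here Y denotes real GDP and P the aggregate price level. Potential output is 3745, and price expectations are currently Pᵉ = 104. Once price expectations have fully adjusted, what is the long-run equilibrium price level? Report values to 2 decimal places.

Short run: with Pᵉ = 104, SRAS is Y = 2913 + 8P. Setting AD = SRAS gives 2126 = 11P, so P = 193.27 and Y = 5039 − 3P = 4459.18.
Output 4459.18 is above potential 3745, so over time expected prices rise and SRAS shifts left until Y returns to 3745.
Long run: Y = 3745 on the AD curve gives 3745 = 5039 − 3P, so P = 431.33.

Long-run P = 431.33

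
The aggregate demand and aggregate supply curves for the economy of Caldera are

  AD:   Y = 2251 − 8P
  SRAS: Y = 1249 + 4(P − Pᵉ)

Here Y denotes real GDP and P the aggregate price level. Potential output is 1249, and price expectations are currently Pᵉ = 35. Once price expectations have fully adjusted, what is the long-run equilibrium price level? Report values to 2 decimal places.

Long-run P = 125.25

Short run: with Pᵉ = 35, SRAS is Y = 1109 + 4P. Setting AD = SRAS gives 1142 = 12P, so P = 95.17 and Y = 2251 − 8P = 1489.67.
Output 1489.67 is above potential 1249, so over time expected prices rise and SRAS shifts left until Y returns to 1249.
Long run: Y = 1249 on the AD curve gives 1249 = 2251 − 8P, so P = 125.25.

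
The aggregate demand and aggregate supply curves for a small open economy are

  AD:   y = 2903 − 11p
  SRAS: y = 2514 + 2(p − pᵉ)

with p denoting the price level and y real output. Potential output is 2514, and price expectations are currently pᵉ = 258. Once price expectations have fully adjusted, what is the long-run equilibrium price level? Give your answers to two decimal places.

Long-run p = 35.36

Short run: with pᵉ = 258, SRAS is y = 1998 + 2p. Setting AD = SRAS gives 905 = 13p, so p = 69.62 and y = 2903 − 11p = 2137.23.
Output 2137.23 is below potential 2514, so over time expected prices fall and SRAS shifts right until y returns to 2514.
Long run: y = 2514 on the AD curve gives 2514 = 2903 − 11p, so p = 35.36.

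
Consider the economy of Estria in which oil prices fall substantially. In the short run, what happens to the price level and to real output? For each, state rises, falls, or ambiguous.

This is a favourable supply shock: SRAS shifts right.
Moving along the downward-sloping AD curve, P falls and Y rises.

Price level: falls; output: rises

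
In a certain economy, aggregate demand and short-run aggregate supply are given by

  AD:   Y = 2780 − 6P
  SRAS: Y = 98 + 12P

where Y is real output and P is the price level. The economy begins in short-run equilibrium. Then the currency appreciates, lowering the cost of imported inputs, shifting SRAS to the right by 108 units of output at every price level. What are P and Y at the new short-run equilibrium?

P = 143, Y = 1922

This is a positive supply shock: SRAS shifts right.
New SRAS: Y = 206 + 12P.
Set AD = SRAS: 2780 − 6P = 206 + 12P, so 2574 = 18P and P = 143.
Y = 2780 − 6·143 = 1922.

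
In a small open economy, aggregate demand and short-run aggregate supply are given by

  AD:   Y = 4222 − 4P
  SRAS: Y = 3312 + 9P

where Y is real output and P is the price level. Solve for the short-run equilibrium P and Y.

P = 70, Y = 3942

Set AD = SRAS: 4222 − 4P = 3312 + 9P, so 910 = 13P and P = 70.
Then Y = 4222 − 4·70 = 3942.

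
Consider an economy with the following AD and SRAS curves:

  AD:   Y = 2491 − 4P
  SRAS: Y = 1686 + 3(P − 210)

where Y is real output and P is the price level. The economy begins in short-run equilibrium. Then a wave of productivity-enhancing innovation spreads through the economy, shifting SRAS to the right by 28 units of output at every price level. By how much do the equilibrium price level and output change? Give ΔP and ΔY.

ΔP = -4, ΔY = +16

This is a positive supply shock: SRAS shifts right.
New SRAS: Y = 1084 + 3P.
Set AD = SRAS: 2491 − 4P = 1084 + 3P, so 1407 = 7P and P = 201.
Y = 2491 − 4·201 = 1687.
Initially P = 205, Y = 1671, so ΔP = -4 and ΔY = +16.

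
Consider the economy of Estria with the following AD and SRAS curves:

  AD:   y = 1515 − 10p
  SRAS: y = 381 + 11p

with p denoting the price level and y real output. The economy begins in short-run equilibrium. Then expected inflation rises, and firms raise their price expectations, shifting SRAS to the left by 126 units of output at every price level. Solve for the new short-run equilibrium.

p = 60, y = 915

This is a negative supply shock: SRAS shifts left.
New SRAS: y = 255 + 11p.
Set AD = SRAS: 1515 − 10p = 255 + 11p, so 1260 = 21p and p = 60.
y = 1515 − 10·60 = 915.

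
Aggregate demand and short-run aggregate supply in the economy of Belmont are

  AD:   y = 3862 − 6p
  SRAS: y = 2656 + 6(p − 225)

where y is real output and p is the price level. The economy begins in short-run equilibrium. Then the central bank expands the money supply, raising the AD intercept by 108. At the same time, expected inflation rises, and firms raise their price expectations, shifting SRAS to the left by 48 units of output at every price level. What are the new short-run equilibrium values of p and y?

After both shocks: AD is y = 3970 − 6p and SRAS is y = 1258 + 6p.
Setting them equal: 2712 = 12p, so p = 226.
y = 3970 − 6·226 = 2614.

p = 226, y = 2614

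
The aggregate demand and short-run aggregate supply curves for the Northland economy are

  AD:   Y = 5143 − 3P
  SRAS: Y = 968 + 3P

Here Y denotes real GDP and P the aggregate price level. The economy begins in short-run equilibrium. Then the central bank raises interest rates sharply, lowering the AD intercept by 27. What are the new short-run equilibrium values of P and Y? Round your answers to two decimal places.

P = 691.33, Y = 3042.00

This is a negative demand shock: AD shifts left.
New AD: Y = 5116 − 3P.
Set AD = SRAS: 5116 − 3P = 968 + 3P, so 4148 = 6P and P = 691.33.
Substituting into AD, Y = 3042.00.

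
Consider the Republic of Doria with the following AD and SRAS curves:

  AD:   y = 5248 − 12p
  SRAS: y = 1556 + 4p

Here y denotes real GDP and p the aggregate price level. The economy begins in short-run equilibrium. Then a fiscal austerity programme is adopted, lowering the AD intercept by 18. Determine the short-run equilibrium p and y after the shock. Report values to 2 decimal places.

p = 229.63, y = 2474.50

This is a negative demand shock: AD shifts left.
New AD: y = 5230 − 12p.
Set AD = SRAS: 5230 − 12p = 1556 + 4p, so 3674 = 16p and p = 229.63.
Substituting into AD, y = 2474.50.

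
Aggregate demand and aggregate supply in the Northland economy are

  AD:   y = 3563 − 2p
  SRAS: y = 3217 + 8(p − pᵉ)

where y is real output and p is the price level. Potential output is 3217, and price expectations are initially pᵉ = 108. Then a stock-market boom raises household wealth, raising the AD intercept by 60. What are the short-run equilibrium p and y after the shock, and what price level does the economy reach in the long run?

AD shifts right: new AD is y = 3623 − 2p. With pᵉ = 108, SRAS is y = 2353 + 8p.
Short run: 3623 − 2p = 2353 + 8p gives 1270 = 10p, so p = 127 and y = 3623 − 2·127 = 3369.
y = 3369 is above potential 3217; expectations adjust and SRAS shifts left until y = 3217.
Long run: on the new AD curve, 3217 = 3623 − 2p gives p = 203.

Short run: p = 127, y = 3369. Long run: p = 203.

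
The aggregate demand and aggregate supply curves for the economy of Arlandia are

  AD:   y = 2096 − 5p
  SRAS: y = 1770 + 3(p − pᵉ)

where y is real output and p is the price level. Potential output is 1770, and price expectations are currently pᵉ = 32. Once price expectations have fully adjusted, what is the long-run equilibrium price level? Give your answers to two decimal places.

Long-run p = 65.20

Short run: with pᵉ = 32, SRAS is y = 1674 + 3p. Setting AD = SRAS gives 422 = 8p, so p = 52.75 and y = 2096 − 5p = 1832.25.
Output 1832.25 is above potential 1770, so over time expected prices rise and SRAS shifts left until y returns to 1770.
Long run: y = 1770 on the AD curve gives 1770 = 2096 − 5p, so p = 65.20.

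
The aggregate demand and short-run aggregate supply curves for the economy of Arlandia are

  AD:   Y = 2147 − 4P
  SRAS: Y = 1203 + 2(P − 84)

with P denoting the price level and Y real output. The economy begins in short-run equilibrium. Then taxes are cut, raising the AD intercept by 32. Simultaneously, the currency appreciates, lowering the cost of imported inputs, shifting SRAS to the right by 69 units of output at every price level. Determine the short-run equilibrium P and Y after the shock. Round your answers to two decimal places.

P = 179.17, Y = 1462.33

After both shocks: AD is Y = 2179 − 4P and SRAS is Y = 1104 + 2P.
Setting them equal: 1075 = 6P, so P = 179.17.
Substituting into AD, Y = 1462.33.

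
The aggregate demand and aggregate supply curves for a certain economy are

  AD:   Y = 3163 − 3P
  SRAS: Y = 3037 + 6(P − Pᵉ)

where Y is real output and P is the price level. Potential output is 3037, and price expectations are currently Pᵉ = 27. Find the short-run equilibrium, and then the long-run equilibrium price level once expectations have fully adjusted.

Short run: P = 32, Y = 3067. Long run: P = 42.

Short run: with Pᵉ = 27, SRAS is Y = 2875 + 6P. Setting AD = SRAS gives 288 = 9P, so P = 32 and Y = 3163 − 3·32 = 3067.
Output 3067 is above potential 3037, so over time expected prices rise and SRAS shifts left until Y returns to 3037.
Long run: Y = 3037 on the AD curve gives 3037 = 3163 − 3P, so P = 42.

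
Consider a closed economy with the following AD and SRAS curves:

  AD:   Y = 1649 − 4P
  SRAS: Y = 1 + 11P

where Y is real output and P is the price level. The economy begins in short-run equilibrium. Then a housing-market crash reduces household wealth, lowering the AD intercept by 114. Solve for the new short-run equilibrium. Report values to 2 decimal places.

P = 102.27, Y = 1125.93

This is a negative demand shock: AD shifts left.
New AD: Y = 1535 − 4P.
Set AD = SRAS: 1535 − 4P = 1 + 11P, so 1534 = 15P and P = 102.27.
Substituting into AD, Y = 1125.93.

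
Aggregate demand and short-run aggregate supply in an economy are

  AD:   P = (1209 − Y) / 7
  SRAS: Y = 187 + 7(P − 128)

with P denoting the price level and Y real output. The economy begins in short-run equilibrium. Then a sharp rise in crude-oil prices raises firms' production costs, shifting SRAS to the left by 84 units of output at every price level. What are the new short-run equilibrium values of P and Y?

P = 143, Y = 208

This is a negative supply shock: SRAS shifts left.
New SRAS: Y = 7P − 793.
Set AD = SRAS: 1209 − 7P = 7P − 793, so 2002 = 14P and P = 143.
Y = 1209 − 7·143 = 208.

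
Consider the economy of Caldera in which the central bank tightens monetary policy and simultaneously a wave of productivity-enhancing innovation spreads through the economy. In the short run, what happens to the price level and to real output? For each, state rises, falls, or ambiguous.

The first event is a negative demand shock: AD shifts left, which by itself pushes P down and Y down.
The second is a favourable supply shock: SRAS shifts right, which by itself pushes P down and Y up.
Both shocks push P down, so P falls. The two shocks push Y in opposite directions, so the effect on Y is ambiguous.

Price level: falls; output: ambiguous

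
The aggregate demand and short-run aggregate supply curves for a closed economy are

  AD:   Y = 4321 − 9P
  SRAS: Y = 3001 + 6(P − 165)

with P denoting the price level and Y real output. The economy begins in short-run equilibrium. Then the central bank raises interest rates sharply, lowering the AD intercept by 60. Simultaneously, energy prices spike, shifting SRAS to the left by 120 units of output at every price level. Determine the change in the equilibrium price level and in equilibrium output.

ΔP = +4, ΔY = -96

After both shocks: AD is Y = 4261 − 9P and SRAS is Y = 1891 + 6P.
Setting them equal: 2370 = 15P, so P = 158.
Y = 4261 − 9·158 = 2839.
Initially P = 154, Y = 2935, so ΔP = +4 and ΔY = -96.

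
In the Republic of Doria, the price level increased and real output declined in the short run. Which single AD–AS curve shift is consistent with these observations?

SRAS shifted left

P rose and Y fell. An AD shift moves P and Y in the same direction; an SRAS shift moves them in opposite directions.
Here P and Y moved in opposite directions, so the SRAS curve shifted.
Since Y fell, SRAS shifted left.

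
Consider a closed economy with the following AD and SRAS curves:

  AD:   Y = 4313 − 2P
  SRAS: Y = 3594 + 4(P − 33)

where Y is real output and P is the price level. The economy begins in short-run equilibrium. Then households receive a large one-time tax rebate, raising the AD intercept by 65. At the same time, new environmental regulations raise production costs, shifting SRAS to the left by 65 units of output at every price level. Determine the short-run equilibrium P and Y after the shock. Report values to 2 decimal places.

P = 163.50, Y = 4051.00

After both shocks: AD is Y = 4378 − 2P and SRAS is Y = 3397 + 4P.
Setting them equal: 981 = 6P, so P = 163.50.
Substituting into AD, Y = 4051.00.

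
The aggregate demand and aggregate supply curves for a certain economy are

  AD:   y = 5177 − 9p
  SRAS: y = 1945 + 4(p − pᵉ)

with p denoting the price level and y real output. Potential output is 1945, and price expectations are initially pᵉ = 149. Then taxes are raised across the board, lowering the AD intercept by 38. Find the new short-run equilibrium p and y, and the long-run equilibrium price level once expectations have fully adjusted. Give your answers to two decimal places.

AD shifts left: new AD is y = 5139 − 9p. With pᵉ = 149, SRAS is y = 1349 + 4p.
Short run: 5139 − 9p = 1349 + 4p gives 3790 = 13p, so p = 291.54 and y = 5139 − 9p = 2515.15.
y = 2515.15 is above potential 1945; expectations adjust and SRAS shifts left until y = 1945.
Long run: on the new AD curve, 1945 = 5139 − 9p gives p = 354.89.

Short run: p = 291.54, y = 2515.15. Long run: p = 354.89.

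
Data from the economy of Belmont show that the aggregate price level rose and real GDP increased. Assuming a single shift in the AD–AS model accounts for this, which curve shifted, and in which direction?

P rose and Y rose. An AD shift moves P and Y in the same direction; an SRAS shift moves them in opposite directions.
Here P and Y moved in the same direction, so the AD curve shifted.
Since Y rose, AD shifted right.

AD shifted right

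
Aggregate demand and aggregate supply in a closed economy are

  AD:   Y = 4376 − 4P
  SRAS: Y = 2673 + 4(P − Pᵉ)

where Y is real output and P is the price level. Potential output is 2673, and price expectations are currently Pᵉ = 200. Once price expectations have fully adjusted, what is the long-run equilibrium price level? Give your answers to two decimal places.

Long-run P = 425.75

Short run: with Pᵉ = 200, SRAS is Y = 1873 + 4P. Setting AD = SRAS gives 2503 = 8P, so P = 312.88 and Y = 4376 − 4P = 3124.50.
Output 3124.50 is above potential 2673, so over time expected prices rise and SRAS shifts left until Y returns to 2673.
Long run: Y = 2673 on the AD curve gives 2673 = 4376 − 4P, so P = 425.75.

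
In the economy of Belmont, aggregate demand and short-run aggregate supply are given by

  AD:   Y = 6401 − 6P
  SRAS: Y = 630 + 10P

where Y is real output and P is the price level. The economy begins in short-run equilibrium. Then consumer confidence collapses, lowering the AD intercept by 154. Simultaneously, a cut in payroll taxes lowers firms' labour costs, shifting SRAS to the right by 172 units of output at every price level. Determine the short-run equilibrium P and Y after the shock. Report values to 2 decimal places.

After both shocks: AD is Y = 6247 − 6P and SRAS is Y = 802 + 10P.
Setting them equal: 5445 = 16P, so P = 340.31.
Substituting into AD, Y = 4205.13.

P = 340.31, Y = 4205.13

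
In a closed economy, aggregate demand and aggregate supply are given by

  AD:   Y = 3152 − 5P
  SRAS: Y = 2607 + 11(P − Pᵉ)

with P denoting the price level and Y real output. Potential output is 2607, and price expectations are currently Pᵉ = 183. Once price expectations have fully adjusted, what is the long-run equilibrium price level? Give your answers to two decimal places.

Short run: with Pᵉ = 183, SRAS is Y = 594 + 11P. Setting AD = SRAS gives 2558 = 16P, so P = 159.88 and Y = 3152 − 5P = 2352.63.
Output 2352.63 is below potential 2607, so over time expected prices fall and SRAS shifts right until Y returns to 2607.
Long run: Y = 2607 on the AD curve gives 2607 = 3152 − 5P, so P = 109.00.

Long-run P = 109.00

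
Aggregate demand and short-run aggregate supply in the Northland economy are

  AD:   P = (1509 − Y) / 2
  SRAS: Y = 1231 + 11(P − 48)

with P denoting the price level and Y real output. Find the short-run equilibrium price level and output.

Write SRAS as Y = 1231 + 11P − 528 = 703 + 11P.
Rearrange AD to Y = 1509 − 2P.
Set AD = SRAS: 1509 − 2P = 703 + 11P, so 806 = 13P and P = 62.
Then Y = 1509 − 2·62 = 1385.

P = 62, Y = 1385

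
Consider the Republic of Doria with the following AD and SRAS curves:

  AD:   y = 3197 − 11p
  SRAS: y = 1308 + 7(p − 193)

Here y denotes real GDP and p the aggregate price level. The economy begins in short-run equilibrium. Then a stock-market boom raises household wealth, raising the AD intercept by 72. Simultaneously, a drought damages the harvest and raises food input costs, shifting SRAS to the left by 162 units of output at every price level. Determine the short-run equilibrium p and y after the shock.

p = 193, y = 1146

After both shocks: AD is y = 3269 − 11p and SRAS is y = 7p − 205.
Setting them equal: 3474 = 18p, so p = 193.
y = 3269 − 11·193 = 1146.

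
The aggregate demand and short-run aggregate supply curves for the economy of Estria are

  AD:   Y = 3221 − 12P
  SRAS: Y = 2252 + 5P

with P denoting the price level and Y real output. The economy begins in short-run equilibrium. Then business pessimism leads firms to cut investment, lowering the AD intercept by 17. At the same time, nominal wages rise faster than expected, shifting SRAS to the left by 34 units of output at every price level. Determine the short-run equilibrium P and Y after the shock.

P = 58, Y = 2508

After both shocks: AD is Y = 3204 − 12P and SRAS is Y = 2218 + 5P.
Setting them equal: 986 = 17P, so P = 58.
Y = 3204 − 12·58 = 2508.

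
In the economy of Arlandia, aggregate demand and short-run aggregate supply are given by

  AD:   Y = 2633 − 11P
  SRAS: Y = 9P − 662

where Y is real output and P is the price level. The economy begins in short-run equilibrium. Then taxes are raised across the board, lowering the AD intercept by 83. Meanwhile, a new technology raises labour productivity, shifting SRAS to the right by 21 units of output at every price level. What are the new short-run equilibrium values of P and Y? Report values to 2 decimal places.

After both shocks: AD is Y = 2550 − 11P and SRAS is Y = 9P − 641.
Setting them equal: 3191 = 20P, so P = 159.55.
Substituting into AD, Y = 794.95.

P = 159.55, Y = 794.95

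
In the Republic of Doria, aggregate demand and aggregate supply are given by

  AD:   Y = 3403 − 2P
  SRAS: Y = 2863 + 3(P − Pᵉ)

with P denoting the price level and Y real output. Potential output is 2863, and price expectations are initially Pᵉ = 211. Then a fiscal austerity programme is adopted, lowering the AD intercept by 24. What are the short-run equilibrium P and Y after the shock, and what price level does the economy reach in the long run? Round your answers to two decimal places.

AD shifts left: new AD is Y = 3379 − 2P. With Pᵉ = 211, SRAS is Y = 2230 + 3P.
Short run: 3379 − 2P = 2230 + 3P gives 1149 = 5P, so P = 229.80 and Y = 3379 − 2P = 2919.40.
Y = 2919.40 is above potential 2863; expectations adjust and SRAS shifts left until Y = 2863.
Long run: on the new AD curve, 2863 = 3379 − 2P gives P = 258.00.

Short run: P = 229.80, Y = 2919.40. Long run: P = 258.00.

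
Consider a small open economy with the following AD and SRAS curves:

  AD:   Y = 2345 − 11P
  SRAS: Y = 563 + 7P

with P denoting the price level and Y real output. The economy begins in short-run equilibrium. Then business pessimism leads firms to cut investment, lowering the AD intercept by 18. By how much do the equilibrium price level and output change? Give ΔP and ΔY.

ΔP = -1, ΔY = -7

This is a negative demand shock: AD shifts left.
New AD: Y = 2327 − 11P.
Set AD = SRAS: 2327 − 11P = 563 + 7P, so 1764 = 18P and P = 98.
Y = 2327 − 11·98 = 1249.
Initially P = 99, Y = 1256, so ΔP = -1 and ΔY = -7.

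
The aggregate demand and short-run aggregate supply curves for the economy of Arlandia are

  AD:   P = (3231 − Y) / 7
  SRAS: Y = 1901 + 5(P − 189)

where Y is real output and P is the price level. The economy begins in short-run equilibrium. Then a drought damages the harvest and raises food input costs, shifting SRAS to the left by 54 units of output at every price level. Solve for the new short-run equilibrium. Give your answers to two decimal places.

P = 194.08, Y = 1872.42

This is a negative supply shock: SRAS shifts left.
New SRAS: Y = 902 + 5P.
Set AD = SRAS: 3231 − 7P = 902 + 5P, so 2329 = 12P and P = 194.08.
Substituting into AD, Y = 1872.42.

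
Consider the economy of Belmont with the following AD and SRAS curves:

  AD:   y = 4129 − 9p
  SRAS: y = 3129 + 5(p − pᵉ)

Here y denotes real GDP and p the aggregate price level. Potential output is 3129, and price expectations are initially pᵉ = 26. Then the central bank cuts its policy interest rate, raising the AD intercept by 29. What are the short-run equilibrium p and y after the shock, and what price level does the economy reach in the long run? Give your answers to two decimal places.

AD shifts right: new AD is y = 4158 − 9p. With pᵉ = 26, SRAS is y = 2999 + 5p.
Short run: 4158 − 9p = 2999 + 5p gives 1159 = 14p, so p = 82.79 and y = 4158 − 9p = 3412.93.
y = 3412.93 is above potential 3129; expectations adjust and SRAS shifts left until y = 3129.
Long run: on the new AD curve, 3129 = 4158 − 9p gives p = 114.33.

Short run: p = 82.79, y = 3412.93. Long run: p = 114.33.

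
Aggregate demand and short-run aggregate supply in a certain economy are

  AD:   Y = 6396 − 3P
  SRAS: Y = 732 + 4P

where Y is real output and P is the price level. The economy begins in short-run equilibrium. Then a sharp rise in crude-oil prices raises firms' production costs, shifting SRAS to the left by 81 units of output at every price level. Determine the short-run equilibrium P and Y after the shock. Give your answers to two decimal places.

P = 820.71, Y = 3933.86

This is a negative supply shock: SRAS shifts left.
New SRAS: Y = 651 + 4P.
Set AD = SRAS: 6396 − 3P = 651 + 4P, so 5745 = 7P and P = 820.71.
Substituting into AD, Y = 3933.86.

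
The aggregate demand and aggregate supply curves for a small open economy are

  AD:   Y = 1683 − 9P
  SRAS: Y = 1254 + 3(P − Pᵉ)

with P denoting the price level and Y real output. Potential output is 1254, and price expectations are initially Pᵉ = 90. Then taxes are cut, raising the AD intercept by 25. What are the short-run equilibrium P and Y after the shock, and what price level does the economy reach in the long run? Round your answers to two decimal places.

Short run: P = 60.33, Y = 1165.00. Long run: P = 50.44.

AD shifts right: new AD is Y = 1708 − 9P. With Pᵉ = 90, SRAS is Y = 984 + 3P.
Short run: 1708 − 9P = 984 + 3P gives 724 = 12P, so P = 60.33 and Y = 1708 − 9P = 1165.00.
Y = 1165.00 is below potential 1254; expectations adjust and SRAS shifts right until Y = 1254.
Long run: on the new AD curve, 1254 = 1708 − 9P gives P = 50.44.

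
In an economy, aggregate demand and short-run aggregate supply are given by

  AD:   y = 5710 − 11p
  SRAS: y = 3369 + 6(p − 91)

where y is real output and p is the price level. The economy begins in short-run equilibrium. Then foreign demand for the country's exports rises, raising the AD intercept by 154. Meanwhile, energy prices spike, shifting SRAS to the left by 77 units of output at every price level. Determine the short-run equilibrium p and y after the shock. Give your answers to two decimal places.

After both shocks: AD is y = 5864 − 11p and SRAS is y = 2746 + 6p.
Setting them equal: 3118 = 17p, so p = 183.41.
Substituting into AD, y = 3846.47.

p = 183.41, y = 3846.47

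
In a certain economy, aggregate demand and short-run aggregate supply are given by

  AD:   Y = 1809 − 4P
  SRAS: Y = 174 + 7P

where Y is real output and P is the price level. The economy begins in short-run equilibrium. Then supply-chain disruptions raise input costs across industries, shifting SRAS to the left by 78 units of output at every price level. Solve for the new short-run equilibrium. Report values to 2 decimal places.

P = 155.73, Y = 1186.09

This is a negative supply shock: SRAS shifts left.
New SRAS: Y = 96 + 7P.
Set AD = SRAS: 1809 − 4P = 96 + 7P, so 1713 = 11P and P = 155.73.
Substituting into AD, Y = 1186.09.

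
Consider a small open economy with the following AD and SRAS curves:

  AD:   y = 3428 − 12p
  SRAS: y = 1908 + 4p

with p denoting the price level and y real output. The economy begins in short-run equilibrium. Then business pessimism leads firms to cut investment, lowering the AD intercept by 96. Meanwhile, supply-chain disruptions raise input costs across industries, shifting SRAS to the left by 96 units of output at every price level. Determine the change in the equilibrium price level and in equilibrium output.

Δp = +0, Δy = -96

After both shocks: AD is y = 3332 − 12p and SRAS is y = 1812 + 4p.
Setting them equal: 1520 = 16p, so p = 95.
y = 3332 − 12·95 = 2192.
Initially p = 95, y = 2288, so Δp = +0 and Δy = -96.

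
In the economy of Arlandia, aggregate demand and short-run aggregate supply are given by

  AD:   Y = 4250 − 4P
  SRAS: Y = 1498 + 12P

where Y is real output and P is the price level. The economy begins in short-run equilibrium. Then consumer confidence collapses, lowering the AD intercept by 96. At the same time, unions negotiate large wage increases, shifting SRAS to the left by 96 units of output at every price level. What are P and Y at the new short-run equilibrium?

After both shocks: AD is Y = 4154 − 4P and SRAS is Y = 1402 + 12P.
Setting them equal: 2752 = 16P, so P = 172.
Y = 4154 − 4·172 = 3466.

P = 172, Y = 3466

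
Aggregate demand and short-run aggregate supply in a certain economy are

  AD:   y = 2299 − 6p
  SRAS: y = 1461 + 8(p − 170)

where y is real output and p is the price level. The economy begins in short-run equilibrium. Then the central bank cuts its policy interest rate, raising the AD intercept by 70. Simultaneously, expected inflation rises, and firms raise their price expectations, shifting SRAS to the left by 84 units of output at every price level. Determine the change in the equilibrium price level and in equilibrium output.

Δp = +11, Δy = +4

After both shocks: AD is y = 2369 − 6p and SRAS is y = 17 + 8p.
Setting them equal: 2352 = 14p, so p = 168.
y = 2369 − 6·168 = 1361.
Initially p = 157, y = 1357, so Δp = +11 and Δy = +4.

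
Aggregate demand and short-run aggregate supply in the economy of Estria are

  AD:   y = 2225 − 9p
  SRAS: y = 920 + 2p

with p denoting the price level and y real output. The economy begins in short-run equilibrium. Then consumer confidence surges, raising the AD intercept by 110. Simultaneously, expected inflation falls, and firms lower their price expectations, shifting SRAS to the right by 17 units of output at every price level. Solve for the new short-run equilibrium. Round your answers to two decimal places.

p = 127.09, y = 1191.18

After both shocks: AD is y = 2335 − 9p and SRAS is y = 937 + 2p.
Setting them equal: 1398 = 11p, so p = 127.09.
Substituting into AD, y = 1191.18.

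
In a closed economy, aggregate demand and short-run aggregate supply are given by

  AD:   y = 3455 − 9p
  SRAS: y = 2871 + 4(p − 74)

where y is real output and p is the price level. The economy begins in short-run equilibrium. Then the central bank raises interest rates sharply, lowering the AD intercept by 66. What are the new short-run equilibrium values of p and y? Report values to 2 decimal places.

This is a negative demand shock: AD shifts left.
New AD: y = 3389 − 9p.
SRAS can be written y = 2575 + 4p.
Set AD = SRAS: 3389 − 9p = 2575 + 4p, so 814 = 13p and p = 62.62.
Substituting into AD, y = 2825.46.

p = 62.62, y = 2825.46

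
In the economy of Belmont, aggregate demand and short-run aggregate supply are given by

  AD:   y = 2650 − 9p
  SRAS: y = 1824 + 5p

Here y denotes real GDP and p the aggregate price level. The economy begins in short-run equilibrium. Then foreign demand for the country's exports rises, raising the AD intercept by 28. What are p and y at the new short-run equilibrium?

This is a positive demand shock: AD shifts right.
New AD: y = 2678 − 9p.
Set AD = SRAS: 2678 − 9p = 1824 + 5p, so 854 = 14p and p = 61.
y = 2678 − 9·61 = 2129.

p = 61, y = 2129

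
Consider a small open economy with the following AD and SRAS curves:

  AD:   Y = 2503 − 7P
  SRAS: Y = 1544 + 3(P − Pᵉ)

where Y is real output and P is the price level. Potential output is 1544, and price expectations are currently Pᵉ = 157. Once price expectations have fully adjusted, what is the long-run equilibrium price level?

Long-run P = 137

Short run: with Pᵉ = 157, SRAS is Y = 1073 + 3P. Setting AD = SRAS gives 1430 = 10P, so P = 143 and Y = 2503 − 7·143 = 1502.
Output 1502 is below potential 1544, so over time expected prices fall and SRAS shifts right until Y returns to 1544.
Long run: Y = 1544 on the AD curve gives 1544 = 2503 − 7P, so P = 137.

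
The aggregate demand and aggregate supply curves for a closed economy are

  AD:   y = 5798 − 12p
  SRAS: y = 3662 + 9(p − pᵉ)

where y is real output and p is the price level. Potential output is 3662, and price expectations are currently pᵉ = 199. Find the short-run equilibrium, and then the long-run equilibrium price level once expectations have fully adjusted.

Short run: p = 187, y = 3554. Long run: p = 178.

Short run: with pᵉ = 199, SRAS is y = 1871 + 9p. Setting AD = SRAS gives 3927 = 21p, so p = 187 and y = 5798 − 12·187 = 3554.
Output 3554 is below potential 3662, so over time expected prices fall and SRAS shifts right until y returns to 3662.
Long run: y = 3662 on the AD curve gives 3662 = 5798 − 12p, so p = 178.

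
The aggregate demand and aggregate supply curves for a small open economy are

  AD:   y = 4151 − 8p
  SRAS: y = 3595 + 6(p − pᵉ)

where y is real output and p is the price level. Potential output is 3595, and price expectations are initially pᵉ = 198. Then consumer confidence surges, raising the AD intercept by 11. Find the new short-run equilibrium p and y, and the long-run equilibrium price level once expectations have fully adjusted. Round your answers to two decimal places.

Short run: p = 125.36, y = 3159.14. Long run: p = 70.88.

AD shifts right: new AD is y = 4162 − 8p. With pᵉ = 198, SRAS is y = 2407 + 6p.
Short run: 4162 − 8p = 2407 + 6p gives 1755 = 14p, so p = 125.36 and y = 4162 − 8p = 3159.14.
y = 3159.14 is below potential 3595; expectations adjust and SRAS shifts right until y = 3595.
Long run: on the new AD curve, 3595 = 4162 − 8p gives p = 70.88.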